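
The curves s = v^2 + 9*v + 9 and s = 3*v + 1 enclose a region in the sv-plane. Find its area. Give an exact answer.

4/3

Both boundary curves give s as a function of v, so integrate with respect to v. Setting them equal: v^2 + 6*v + 8 = 0, i.e. (v + 2)*(v + 4) = 0, so they meet at v = -4, -2.
For v in [-4, -2], s = v^2 + 9*v + 9 is on the left; area = ∫[-4,-2] (-(v^2 + 6*v + 8)) dv = 4/3.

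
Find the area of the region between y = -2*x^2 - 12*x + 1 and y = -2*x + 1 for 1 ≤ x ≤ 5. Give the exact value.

On [1, 5], (-2*x^2 - 12*x + 1) - (-2*x + 1) = -2*x^2 - 10*x is ≤ 0 throughout, so the area is a single integral of |-2*x^2 - 10*x|.
∫[1,5] (-2*x^2 - 10*x) dx = -608/3; the area of that piece is 608/3.

608/3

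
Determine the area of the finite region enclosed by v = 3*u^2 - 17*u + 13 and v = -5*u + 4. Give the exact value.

Set the curves equal: 3*u^2 - 17*u + 13 = -5*u + 4, so 3*u^2 - 12*u + 9 = 0, which factors as 3*(u - 3)*(u - 1) = 0. The curves meet at u = 1, 3.
On [1, 3], v = -5*u + 4 is on top; that piece has area ∫[1,3] (-(3*u^2 - 12*u + 9)) du = 4.

4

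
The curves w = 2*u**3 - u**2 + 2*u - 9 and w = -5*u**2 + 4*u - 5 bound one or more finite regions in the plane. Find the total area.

37/6

Set the curves equal: 2*u**3 - u**2 + 2*u - 9 = -5*u**2 + 4*u - 5, so 2*u**3 + 4*u**2 - 2*u - 4 = 0, which factors as 2*(u - 1)*(u + 1)*(u + 2) = 0. The curves meet at u = -2, -1, 1.
On [-2, -1], w = 2*u**3 - u**2 + 2*u - 9 is on top; that piece has area ∫[-2,-1] (2*u**3 + 4*u**2 - 2*u - 4) du = 5/6.
On [-1, 1], w = -5*u**2 + 4*u - 5 is on top; that piece has area ∫[-1,1] (-(2*u**3 + 4*u**2 - 2*u - 4)) du = 16/3.
Total enclosed area = 5/6 + 16/3 = 37/6.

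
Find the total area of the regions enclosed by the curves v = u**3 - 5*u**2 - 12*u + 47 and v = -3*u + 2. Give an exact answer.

568/3

Set the curves equal: u**3 - 5*u**2 - 12*u + 47 = -3*u + 2, so u**3 - 5*u**2 - 9*u + 45 = 0, which factors as (u - 5)*(u - 3)*(u + 3) = 0. The curves meet at u = -3, 3, 5.
On [-3, 3], v = u**3 - 5*u**2 - 12*u + 47 is on top; that piece has area ∫[-3,3] (u**3 - 5*u**2 - 9*u + 45) du = 180.
On [3, 5], v = -3*u + 2 is on top; that piece has area ∫[3,5] (-(u**3 - 5*u**2 - 9*u + 45)) du = 28/3.
Total enclosed area = 180 + 28/3 = 568/3.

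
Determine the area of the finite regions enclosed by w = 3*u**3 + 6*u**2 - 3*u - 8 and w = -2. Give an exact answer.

37/4

Set the curves equal: 3*u**3 + 6*u**2 - 3*u - 8 = -2, so 3*u**3 + 6*u**2 - 3*u - 6 = 0, which factors as 3*(u - 1)*(u + 1)*(u + 2) = 0. The curves meet at u = -2, -1, 1.
On [-2, -1], w = 3*u**3 + 6*u**2 - 3*u - 8 is on top; that piece has area ∫[-2,-1] (3*u**3 + 6*u**2 - 3*u - 6) du = 5/4.
On [-1, 1], w = -2 is on top; that piece has area ∫[-1,1] (-(3*u**3 + 6*u**2 - 3*u - 6)) du = 8.
Total enclosed area = 5/4 + 8 = 37/4.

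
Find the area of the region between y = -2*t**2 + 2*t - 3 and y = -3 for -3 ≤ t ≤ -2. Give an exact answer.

53/3

On [-3, -2], (-2*t**2 + 2*t - 3) - (-3) = -2*t**2 + 2*t is ≤ 0 throughout, so the area is a single integral of |-2*t**2 + 2*t|.
∫[-3,-2] (-2*t**2 + 2*t) dt = -53/3; the area of that piece is 53/3.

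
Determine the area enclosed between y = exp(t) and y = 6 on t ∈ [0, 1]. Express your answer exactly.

On [0, 1], (exp(t)) - (6) = exp(t) - 6 is ≤ 0 throughout, so the area is a single integral of |exp(t) - 6|.
∫[0,1] (exp(t) - 6) dt = -7 + exp(1); the area of that piece is 7 - exp(1).

7 - exp(1)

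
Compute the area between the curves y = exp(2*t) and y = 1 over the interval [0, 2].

-5/2 + exp(4)/2

On [0, 2], (exp(2*t)) - (1) = exp(2*t) - 1 is ≥ 0 throughout, so the area is a single integral of |exp(2*t) - 1|.
∫[0,2] (exp(2*t) - 1) dt = -5/2 + exp(4)/2.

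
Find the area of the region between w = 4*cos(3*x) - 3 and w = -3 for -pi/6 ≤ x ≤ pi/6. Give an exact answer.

On [-pi/6, pi/6], (4*cos(3*x) - 3) - (-3) = 4*cos(3*x) is ≥ 0 throughout, so the area is a single integral of |4*cos(3*x)|.
∫[-pi/6,pi/6] (4*cos(3*x)) dx = 8/3.

8/3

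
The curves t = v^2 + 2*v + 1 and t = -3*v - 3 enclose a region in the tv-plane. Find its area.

Both boundary curves give t as a function of v, so integrate with respect to v. Setting them equal: v^2 + 5*v + 4 = 0, i.e. (v + 1)*(v + 4) = 0, so they meet at v = -4, -1.
For v in [-4, -1], t = v^2 + 2*v + 1 is on the left; area = ∫[-4,-1] (-(v^2 + 5*v + 4)) dv = 9/2.

9/2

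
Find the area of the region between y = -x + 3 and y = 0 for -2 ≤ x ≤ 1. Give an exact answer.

21/2

On [-2, 1], (-x + 3) - (0) = -x + 3 is ≥ 0 throughout, so the area is a single integral of |-x + 3|.
∫[-2,1] (-x + 3) dx = 21/2.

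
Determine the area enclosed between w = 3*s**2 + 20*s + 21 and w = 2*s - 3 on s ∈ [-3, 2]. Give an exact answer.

114

The difference (3*s**2 + 20*s + 21) - (2*s - 3) = 3*s**2 + 18*s + 24 changes sign at s = -2 inside [-3, 2], so split the integral there.
∫[-3,-2] (3*s**2 + 18*s + 24) ds = -2; the area of that piece is 2.
∫[-2,2] (3*s**2 + 18*s + 24) ds = 112.
Total area = 2 + 112 = 114.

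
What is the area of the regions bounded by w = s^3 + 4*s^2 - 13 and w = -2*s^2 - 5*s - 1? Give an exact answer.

Set the curves equal: s^3 + 4*s^2 - 13 = -2*s^2 - 5*s - 1, so s^3 + 6*s^2 + 5*s - 12 = 0, which factors as (s - 1)*(s + 3)*(s + 4) = 0. The curves meet at s = -4, -3, 1.
On [-4, -3], w = s^3 + 4*s^2 - 13 is on top; that piece has area ∫[-4,-3] (s^3 + 6*s^2 + 5*s - 12) ds = 3/4.
On [-3, 1], w = -2*s^2 - 5*s - 1 is on top; that piece has area ∫[-3,1] (-(s^3 + 6*s^2 + 5*s - 12)) ds = 32.
Total enclosed area = 3/4 + 32 = 131/4.

131/4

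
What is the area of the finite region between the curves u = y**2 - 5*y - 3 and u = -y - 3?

32/3

Both boundary curves give u as a function of y, so integrate with respect to y. Setting them equal: y**2 - 4*y = 0, i.e. y*(y - 4) = 0, so they meet at y = 0, 4.
For y in [0, 4], u = y**2 - 5*y - 3 is on the left; area = ∫[0,4] (-(y**2 - 4*y)) dy = 32/3.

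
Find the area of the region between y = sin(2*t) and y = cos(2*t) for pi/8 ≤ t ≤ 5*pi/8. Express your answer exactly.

On [pi/8, 5*pi/8], (sin(2*t)) - (cos(2*t)) = sin(2*t) - cos(2*t) is ≥ 0 throughout, so the area is a single integral of |sin(2*t) - cos(2*t)|.
∫[pi/8,5*pi/8] (sin(2*t) - cos(2*t)) dt = sqrt(2).

sqrt(2)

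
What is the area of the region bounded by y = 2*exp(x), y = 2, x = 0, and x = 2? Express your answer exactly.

-6 + 2*exp(2)

On [0, 2], (2*exp(x)) - (2) = 2*exp(x) - 2 is ≥ 0 throughout, so the area is a single integral of |2*exp(x) - 2|.
∫[0,2] (2*exp(x) - 2) dx = -6 + 2*exp(2).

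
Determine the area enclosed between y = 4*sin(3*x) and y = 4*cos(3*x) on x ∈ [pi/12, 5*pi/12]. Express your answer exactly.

On [pi/12, 5*pi/12], (4*sin(3*x)) - (4*cos(3*x)) = 4*sin(3*x) - 4*cos(3*x) is ≥ 0 throughout, so the area is a single integral of |4*sin(3*x) - 4*cos(3*x)|.
∫[pi/12,5*pi/12] (4*sin(3*x) - 4*cos(3*x)) dx = 8*sqrt(2)/3.

8*sqrt(2)/3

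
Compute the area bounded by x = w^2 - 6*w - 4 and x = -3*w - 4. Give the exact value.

9/2

Both boundary curves give x as a function of w, so integrate with respect to w. Setting them equal: w^2 - 3*w = 0, i.e. w*(w - 3) = 0, so they meet at w = 0, 3.
For w in [0, 3], x = w^2 - 6*w - 4 is on the left; area = ∫[0,3] (-(w^2 - 3*w)) dw = 9/2.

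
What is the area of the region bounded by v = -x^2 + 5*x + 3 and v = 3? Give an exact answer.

Set the curves equal: -x^2 + 5*x + 3 = 3, so -x^2 + 5*x = 0, which factors as -x*(x - 5) = 0. The curves meet at x = 0, 5.
On [0, 5], v = -x^2 + 5*x + 3 is on top; that piece has area ∫[0,5] (-x^2 + 5*x) dx = 125/6.

125/6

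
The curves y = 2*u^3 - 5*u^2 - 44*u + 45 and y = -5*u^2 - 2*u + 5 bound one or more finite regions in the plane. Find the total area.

999/2

Set the curves equal: 2*u^3 - 5*u^2 - 44*u + 45 = -5*u^2 - 2*u + 5, so 2*u^3 - 42*u + 40 = 0, which factors as 2*(u - 4)*(u - 1)*(u + 5) = 0. The curves meet at u = -5, 1, 4.
On [-5, 1], y = 2*u^3 - 5*u^2 - 44*u + 45 is on top; that piece has area ∫[-5,1] (2*u^3 - 42*u + 40) du = 432.
On [1, 4], y = -5*u^2 - 2*u + 5 is on top; that piece has area ∫[1,4] (-(2*u^3 - 42*u + 40)) du = 135/2.
Total enclosed area = 432 + 135/2 = 999/2.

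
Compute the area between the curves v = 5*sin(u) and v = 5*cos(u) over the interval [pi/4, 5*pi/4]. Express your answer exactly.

10*sqrt(2)

On [pi/4, 5*pi/4], (5*sin(u)) - (5*cos(u)) = 5*sin(u) - 5*cos(u) is ≥ 0 throughout, so the area is a single integral of |5*sin(u) - 5*cos(u)|.
∫[pi/4,5*pi/4] (5*sin(u) - 5*cos(u)) du = 10*sqrt(2).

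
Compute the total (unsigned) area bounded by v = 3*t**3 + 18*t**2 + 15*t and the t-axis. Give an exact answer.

The curve meets the t-axis where 3*t**3 + 18*t**2 + 15*t = 0, i.e. 3*t*(t + 1)*(t + 5) = 0, at t = -5, -1, 0.
On [-5, -1] the curve lies above the axis; ∫[-5,-1] (3*t**3 + 18*t**2 + 15*t) dt = 96, giving area 96.
On [-1, 0] the curve lies below the axis; ∫[-1,0] (3*t**3 + 18*t**2 + 15*t) dt = -9/4, giving area 9/4.
Total area = 96 + 9/4 = 393/4.

393/4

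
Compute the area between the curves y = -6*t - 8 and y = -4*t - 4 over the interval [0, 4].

32

On [0, 4], (-6*t - 8) - (-4*t - 4) = -2*t - 4 is ≤ 0 throughout, so the area is a single integral of |-2*t - 4|.
∫[0,4] (-2*t - 4) dt = -32; the area of that piece is 32.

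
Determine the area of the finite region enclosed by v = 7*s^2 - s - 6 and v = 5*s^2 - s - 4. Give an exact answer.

8/3

Set the curves equal: 7*s^2 - s - 6 = 5*s^2 - s - 4, so 2*s^2 - 2 = 0, which factors as 2*(s - 1)*(s + 1) = 0. The curves meet at s = -1, 1.
On [-1, 1], v = 5*s^2 - s - 4 is on top; that piece has area ∫[-1,1] (-(2*s^2 - 2)) ds = 8/3.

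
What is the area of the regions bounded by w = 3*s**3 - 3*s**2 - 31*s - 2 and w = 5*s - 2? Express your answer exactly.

937/4

Set the curves equal: 3*s**3 - 3*s**2 - 31*s - 2 = 5*s - 2, so 3*s**3 - 3*s**2 - 36*s = 0, which factors as 3*s*(s - 4)*(s + 3) = 0. The curves meet at s = -3, 0, 4.
On [-3, 0], w = 3*s**3 - 3*s**2 - 31*s - 2 is on top; that piece has area ∫[-3,0] (3*s**3 - 3*s**2 - 36*s) ds = 297/4.
On [0, 4], w = 5*s - 2 is on top; that piece has area ∫[0,4] (-(3*s**3 - 3*s**2 - 36*s)) ds = 160.
Total enclosed area = 297/4 + 160 = 937/4.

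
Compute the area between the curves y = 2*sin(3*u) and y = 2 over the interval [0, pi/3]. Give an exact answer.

On [0, pi/3], (2*sin(3*u)) - (2) = 2*sin(3*u) - 2 is ≤ 0 throughout, so the area is a single integral of |2*sin(3*u) - 2|.
∫[0,pi/3] (2*sin(3*u) - 2) du = 4/3 - 2*pi/3; the area of that piece is -4/3 + 2*pi/3.

-4/3 + 2*pi/3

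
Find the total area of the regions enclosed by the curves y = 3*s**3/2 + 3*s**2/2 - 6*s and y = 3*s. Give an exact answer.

253/8

Set the curves equal: 3*s**3/2 + 3*s**2/2 - 6*s = 3*s, so 3*s**3/2 + 3*s**2/2 - 9*s = 0, which factors as 3*s*(s - 2)*(s + 3)/2 = 0. The curves meet at s = -3, 0, 2.
On [-3, 0], y = 3*s**3/2 + 3*s**2/2 - 6*s is on top; that piece has area ∫[-3,0] (3*s**3/2 + 3*s**2/2 - 9*s) ds = 189/8.
On [0, 2], y = 3*s is on top; that piece has area ∫[0,2] (-(3*s**3/2 + 3*s**2/2 - 9*s)) ds = 8.
Total enclosed area = 189/8 + 8 = 253/8.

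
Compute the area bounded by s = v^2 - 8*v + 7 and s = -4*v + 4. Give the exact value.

4/3

Both boundary curves give s as a function of v, so integrate with respect to v. Setting them equal: v^2 - 4*v + 3 = 0, i.e. (v - 3)*(v - 1) = 0, so they meet at v = 1, 3.
For v in [1, 3], s = v^2 - 8*v + 7 is on the left; area = ∫[1,3] (-(v^2 - 4*v + 3)) dv = 4/3.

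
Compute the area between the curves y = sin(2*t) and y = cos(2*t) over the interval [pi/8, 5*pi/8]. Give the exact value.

sqrt(2)

On [pi/8, 5*pi/8], (sin(2*t)) - (cos(2*t)) = sin(2*t) - cos(2*t) is ≥ 0 throughout, so the area is a single integral of |sin(2*t) - cos(2*t)|.
∫[pi/8,5*pi/8] (sin(2*t) - cos(2*t)) dt = sqrt(2).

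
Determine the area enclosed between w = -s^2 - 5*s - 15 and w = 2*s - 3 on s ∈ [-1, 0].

On [-1, 0], (-s^2 - 5*s - 15) - (2*s - 3) = -s^2 - 7*s - 12 is ≤ 0 throughout, so the area is a single integral of |-s^2 - 7*s - 12|.
∫[-1,0] (-s^2 - 7*s - 12) ds = -53/6; the area of that piece is 53/6.

53/6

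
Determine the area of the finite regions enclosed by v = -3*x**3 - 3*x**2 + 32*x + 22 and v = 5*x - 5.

Set the curves equal: -3*x**3 - 3*x**2 + 32*x + 22 = 5*x - 5, so -3*x**3 - 3*x**2 + 27*x + 27 = 0, which factors as -3*(x - 3)*(x + 1)*(x + 3) = 0. The curves meet at x = -3, -1, 3.
On [-3, -1], v = 5*x - 5 is on top; that piece has area ∫[-3,-1] (-(-3*x**3 - 3*x**2 + 27*x + 27)) dx = 20.
On [-1, 3], v = -3*x**3 - 3*x**2 + 32*x + 22 is on top; that piece has area ∫[-1,3] (-3*x**3 - 3*x**2 + 27*x + 27) dx = 128.
Total enclosed area = 20 + 128 = 148.

148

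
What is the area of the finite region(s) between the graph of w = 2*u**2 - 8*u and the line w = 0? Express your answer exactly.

64/3

The curve meets the u-axis where 2*u**2 - 8*u = 0, i.e. 2*u*(u - 4) = 0, at u = 0, 4.
On [0, 4] the curve lies below the axis; ∫[0,4] (2*u**2 - 8*u) du = -64/3, giving area 64/3.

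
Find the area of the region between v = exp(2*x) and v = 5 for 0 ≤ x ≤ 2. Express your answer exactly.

The difference (exp(2*x)) - (5) = exp(2*x) - 5 changes sign at x = log(5)/2 inside [0, 2], so split the integral there.
∫[0,log(5)/2] (exp(2*x) - 5) dx = 2 - 5*log(5)/2; the area of that piece is -2 + 5*log(5)/2.
∫[log(5)/2,2] (exp(2*x) - 5) dx = -25/2 + 5*log(5)/2 + exp(4)/2.
Total area = (-2 + 5*log(5)/2) + (-25/2 + 5*log(5)/2 + exp(4)/2) = -29/2 + 5*log(5) + exp(4)/2.

-29/2 + 5*log(5) + exp(4)/2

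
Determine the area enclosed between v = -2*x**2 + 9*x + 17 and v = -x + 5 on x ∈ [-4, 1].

The difference (-2*x**2 + 9*x + 17) - (-x + 5) = -2*x**2 + 10*x + 12 changes sign at x = -1 inside [-4, 1], so split the integral there.
∫[-4,-1] (-2*x**2 + 10*x + 12) dx = -81; the area of that piece is 81.
∫[-1,1] (-2*x**2 + 10*x + 12) dx = 68/3.
Total area = 81 + 68/3 = 311/3.

311/3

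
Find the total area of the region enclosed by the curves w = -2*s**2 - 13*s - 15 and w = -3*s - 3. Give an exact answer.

Set the curves equal: -2*s**2 - 13*s - 15 = -3*s - 3, so -2*s**2 - 10*s - 12 = 0, which factors as -2*(s + 2)*(s + 3) = 0. The curves meet at s = -3, -2.
On [-3, -2], w = -2*s**2 - 13*s - 15 is on top; that piece has area ∫[-3,-2] (-2*s**2 - 10*s - 12) ds = 1/3.

1/3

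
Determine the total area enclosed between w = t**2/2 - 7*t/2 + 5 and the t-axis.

9/4

The curve meets the t-axis where t**2/2 - 7*t/2 + 5 = 0, i.e. (t - 5)*(t - 2)/2 = 0, at t = 2, 5.
On [2, 5] the curve lies below the axis; ∫[2,5] (t**2/2 - 7*t/2 + 5) dt = -9/4, giving area 9/4.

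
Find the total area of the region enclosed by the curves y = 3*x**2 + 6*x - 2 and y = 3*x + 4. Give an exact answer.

Set the curves equal: 3*x**2 + 6*x - 2 = 3*x + 4, so 3*x**2 + 3*x - 6 = 0, which factors as 3*(x - 1)*(x + 2) = 0. The curves meet at x = -2, 1.
On [-2, 1], y = 3*x + 4 is on top; that piece has area ∫[-2,1] (-(3*x**2 + 3*x - 6)) dx = 27/2.

27/2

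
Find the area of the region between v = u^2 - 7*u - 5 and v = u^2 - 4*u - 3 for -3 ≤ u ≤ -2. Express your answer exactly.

On [-3, -2], (u^2 - 7*u - 5) - (u^2 - 4*u - 3) = -3*u - 2 is ≥ 0 throughout, so the area is a single integral of |-3*u - 2|.
∫[-3,-2] (-3*u - 2) du = 11/2.

11/2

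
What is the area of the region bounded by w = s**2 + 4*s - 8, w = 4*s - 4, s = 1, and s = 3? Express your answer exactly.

4

The difference (s**2 + 4*s - 8) - (4*s - 4) = s**2 - 4 changes sign at s = 2 inside [1, 3], so split the integral there.
∫[1,2] (s**2 - 4) ds = -5/3; the area of that piece is 5/3.
∫[2,3] (s**2 - 4) ds = 7/3.
Total area = 5/3 + 7/3 = 4.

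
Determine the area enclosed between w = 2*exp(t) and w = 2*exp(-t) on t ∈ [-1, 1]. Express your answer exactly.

The difference (2*exp(t)) - (2*exp(-t)) = 2*exp(t) - 2*exp(-t) changes sign at t = 0 inside [-1, 1], so split the integral there.
∫[-1,0] (2*exp(t) - 2*exp(-t)) dt = -2*exp(1) - 2*exp(-1) + 4; the area of that piece is -4 + 2*exp(-1) + 2*exp(1).
∫[0,1] (2*exp(t) - 2*exp(-t)) dt = -4 + 2*exp(-1) + 2*exp(1).
Total area = (-4 + 2*exp(-1) + 2*exp(1)) + (-4 + 2*exp(-1) + 2*exp(1)) = -8 + 4*exp(-1) + 4*exp(1).

-8 + 4*exp(-1) + 4*exp(1)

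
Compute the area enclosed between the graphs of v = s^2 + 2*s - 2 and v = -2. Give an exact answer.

4/3

Set the curves equal: s^2 + 2*s - 2 = -2, so s^2 + 2*s = 0, which factors as s*(s + 2) = 0. The curves meet at s = -2, 0.
On [-2, 0], v = -2 is on top; that piece has area ∫[-2,0] (-(s^2 + 2*s)) ds = 4/3.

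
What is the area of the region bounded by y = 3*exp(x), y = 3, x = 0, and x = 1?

On [0, 1], (3*exp(x)) - (3) = 3*exp(x) - 3 is ≥ 0 throughout, so the area is a single integral of |3*exp(x) - 3|.
∫[0,1] (3*exp(x) - 3) dx = -6 + 3*exp(1).

-6 + 3*exp(1)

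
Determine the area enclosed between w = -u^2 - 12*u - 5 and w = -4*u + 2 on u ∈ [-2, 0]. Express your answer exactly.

The difference (-u^2 - 12*u - 5) - (-4*u + 2) = -u^2 - 8*u - 7 changes sign at u = -1 inside [-2, 0], so split the integral there.
∫[-2,-1] (-u^2 - 8*u - 7) du = 8/3.
∫[-1,0] (-u^2 - 8*u - 7) du = -10/3; the area of that piece is 10/3.
Total area = 8/3 + 10/3 = 6.

6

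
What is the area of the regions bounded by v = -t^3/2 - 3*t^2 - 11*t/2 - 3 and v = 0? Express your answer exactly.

Set the curves equal: -t^3/2 - 3*t^2 - 11*t/2 - 3 = 0, so -t^3/2 - 3*t^2 - 11*t/2 - 3 = 0, which factors as -(t + 1)*(t + 2)*(t + 3)/2 = 0. The curves meet at t = -3, -2, -1.
On [-3, -2], v = 0 is on top; that piece has area ∫[-3,-2] (-(-t^3/2 - 3*t^2 - 11*t/2 - 3)) dt = 1/8.
On [-2, -1], v = -t^3/2 - 3*t^2 - 11*t/2 - 3 is on top; that piece has area ∫[-2,-1] (-t^3/2 - 3*t^2 - 11*t/2 - 3) dt = 1/8.
Total enclosed area = 1/8 + 1/8 = 1/4.

1/4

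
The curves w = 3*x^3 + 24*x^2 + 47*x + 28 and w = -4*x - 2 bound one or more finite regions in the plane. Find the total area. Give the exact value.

Set the curves equal: 3*x^3 + 24*x^2 + 47*x + 28 = -4*x - 2, so 3*x^3 + 24*x^2 + 51*x + 30 = 0, which factors as 3*(x + 1)*(x + 2)*(x + 5) = 0. The curves meet at x = -5, -2, -1.
On [-5, -2], w = 3*x^3 + 24*x^2 + 47*x + 28 is on top; that piece has area ∫[-5,-2] (3*x^3 + 24*x^2 + 51*x + 30) dx = 135/4.
On [-2, -1], w = -4*x - 2 is on top; that piece has area ∫[-2,-1] (-(3*x^3 + 24*x^2 + 51*x + 30)) dx = 7/4.
Total enclosed area = 135/4 + 7/4 = 71/2.

71/2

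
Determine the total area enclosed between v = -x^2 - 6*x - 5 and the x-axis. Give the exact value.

The curve meets the x-axis where -x^2 - 6*x - 5 = 0, i.e. -(x + 1)*(x + 5) = 0, at x = -5, -1.
On [-5, -1] the curve lies above the axis; ∫[-5,-1] (-x^2 - 6*x - 5) dx = 32/3, giving area 32/3.

32/3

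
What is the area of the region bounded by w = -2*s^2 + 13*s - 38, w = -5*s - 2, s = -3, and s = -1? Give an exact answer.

484/3

On [-3, -1], (-2*s^2 + 13*s - 38) - (-5*s - 2) = -2*s^2 + 18*s - 36 is ≤ 0 throughout, so the area is a single integral of |-2*s^2 + 18*s - 36|.
∫[-3,-1] (-2*s^2 + 18*s - 36) ds = -484/3; the area of that piece is 484/3.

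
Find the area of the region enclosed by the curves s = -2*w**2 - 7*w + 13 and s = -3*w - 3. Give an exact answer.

72

Both boundary curves give s as a function of w, so integrate with respect to w. Setting them equal: -2*w**2 - 4*w + 16 = 0, i.e. -2*(w - 2)*(w + 4) = 0, so they meet at w = -4, 2.
For w in [-4, 2], s = -2*w**2 - 7*w + 13 is on the right; area = ∫[-4,2] (-2*w**2 - 4*w + 16) dw = 72.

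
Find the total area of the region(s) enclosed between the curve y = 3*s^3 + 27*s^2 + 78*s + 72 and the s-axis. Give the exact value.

3/2

The curve meets the s-axis where 3*s^3 + 27*s^2 + 78*s + 72 = 0, i.e. 3*(s + 2)*(s + 3)*(s + 4) = 0, at s = -4, -3, -2.
On [-4, -3] the curve lies above the axis; ∫[-4,-3] (3*s^3 + 27*s^2 + 78*s + 72) ds = 3/4, giving area 3/4.
On [-3, -2] the curve lies below the axis; ∫[-3,-2] (3*s^3 + 27*s^2 + 78*s + 72) ds = -3/4, giving area 3/4.
Total area = 3/4 + 3/4 = 3/2.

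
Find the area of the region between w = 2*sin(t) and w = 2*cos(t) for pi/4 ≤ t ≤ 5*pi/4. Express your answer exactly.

4*sqrt(2)

On [pi/4, 5*pi/4], (2*sin(t)) - (2*cos(t)) = 2*sin(t) - 2*cos(t) is ≥ 0 throughout, so the area is a single integral of |2*sin(t) - 2*cos(t)|.
∫[pi/4,5*pi/4] (2*sin(t) - 2*cos(t)) dt = 4*sqrt(2).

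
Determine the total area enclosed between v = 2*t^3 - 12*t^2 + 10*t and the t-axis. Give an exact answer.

The curve meets the t-axis where 2*t^3 - 12*t^2 + 10*t = 0, i.e. 2*t*(t - 5)*(t - 1) = 0, at t = 0, 1, 5.
On [0, 1] the curve lies above the axis; ∫[0,1] (2*t^3 - 12*t^2 + 10*t) dt = 3/2, giving area 3/2.
On [1, 5] the curve lies below the axis; ∫[1,5] (2*t^3 - 12*t^2 + 10*t) dt = -64, giving area 64.
Total area = 3/2 + 64 = 131/2.

131/2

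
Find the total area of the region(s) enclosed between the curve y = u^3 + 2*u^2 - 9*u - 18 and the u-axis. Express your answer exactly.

The curve meets the u-axis where u^3 + 2*u^2 - 9*u - 18 = 0, i.e. (u - 3)*(u + 2)*(u + 3) = 0, at u = -3, -2, 3.
On [-3, -2] the curve lies above the axis; ∫[-3,-2] (u^3 + 2*u^2 - 9*u - 18) du = 11/12, giving area 11/12.
On [-2, 3] the curve lies below the axis; ∫[-2,3] (u^3 + 2*u^2 - 9*u - 18) du = -875/12, giving area 875/12.
Total area = 11/12 + 875/12 = 443/6.

443/6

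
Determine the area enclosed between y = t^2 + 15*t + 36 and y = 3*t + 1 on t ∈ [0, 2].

290/3

On [0, 2], (t^2 + 15*t + 36) - (3*t + 1) = t^2 + 12*t + 35 is ≥ 0 throughout, so the area is a single integral of |t^2 + 12*t + 35|.
∫[0,2] (t^2 + 12*t + 35) dt = 290/3.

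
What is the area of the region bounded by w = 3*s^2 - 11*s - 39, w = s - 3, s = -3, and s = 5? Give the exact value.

258

The difference (3*s^2 - 11*s - 39) - (s - 3) = 3*s^2 - 12*s - 36 changes sign at s = -2 inside [-3, 5], so split the integral there.
∫[-3,-2] (3*s^2 - 12*s - 36) ds = 13.
∫[-2,5] (3*s^2 - 12*s - 36) ds = -245; the area of that piece is 245.
Total area = 13 + 245 = 258.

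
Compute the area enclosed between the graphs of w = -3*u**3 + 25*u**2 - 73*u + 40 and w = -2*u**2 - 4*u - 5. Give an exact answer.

Set the curves equal: -3*u**3 + 25*u**2 - 73*u + 40 = -2*u**2 - 4*u - 5, so -3*u**3 + 27*u**2 - 69*u + 45 = 0, which factors as -3*(u - 5)*(u - 3)*(u - 1) = 0. The curves meet at u = 1, 3, 5.
On [1, 3], w = -2*u**2 - 4*u - 5 is on top; that piece has area ∫[1,3] (-(-3*u**3 + 27*u**2 - 69*u + 45)) du = 12.
On [3, 5], w = -3*u**3 + 25*u**2 - 73*u + 40 is on top; that piece has area ∫[3,5] (-3*u**3 + 27*u**2 - 69*u + 45) du = 12.
Total enclosed area = 12 + 12 = 24.

24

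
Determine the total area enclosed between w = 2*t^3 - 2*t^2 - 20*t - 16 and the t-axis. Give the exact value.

443/3

The curve meets the t-axis where 2*t^3 - 2*t^2 - 20*t - 16 = 0, i.e. 2*(t - 4)*(t + 1)*(t + 2) = 0, at t = -2, -1, 4.
On [-2, -1] the curve lies above the axis; ∫[-2,-1] (2*t^3 - 2*t^2 - 20*t - 16) dt = 11/6, giving area 11/6.
On [-1, 4] the curve lies below the axis; ∫[-1,4] (2*t^3 - 2*t^2 - 20*t - 16) dt = -875/6, giving area 875/6.
Total area = 11/6 + 875/6 = 443/3.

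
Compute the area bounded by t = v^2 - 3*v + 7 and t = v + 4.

Both boundary curves give t as a function of v, so integrate with respect to v. Setting them equal: v^2 - 4*v + 3 = 0, i.e. (v - 3)*(v - 1) = 0, so they meet at v = 1, 3.
For v in [1, 3], t = v^2 - 3*v + 7 is on the left; area = ∫[1,3] (-(v^2 - 4*v + 3)) dv = 4/3.

4/3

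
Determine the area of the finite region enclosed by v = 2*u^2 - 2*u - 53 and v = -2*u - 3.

1000/3

Set the curves equal: 2*u^2 - 2*u - 53 = -2*u - 3, so 2*u^2 - 50 = 0, which factors as 2*(u - 5)*(u + 5) = 0. The curves meet at u = -5, 5.
On [-5, 5], v = -2*u - 3 is on top; that piece has area ∫[-5,5] (-(2*u^2 - 50)) du = 1000/3.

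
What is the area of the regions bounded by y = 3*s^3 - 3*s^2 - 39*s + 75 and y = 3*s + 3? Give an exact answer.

Set the curves equal: 3*s^3 - 3*s^2 - 39*s + 75 = 3*s + 3, so 3*s^3 - 3*s^2 - 42*s + 72 = 0, which factors as 3*(s - 3)*(s - 2)*(s + 4) = 0. The curves meet at s = -4, 2, 3.
On [-4, 2], y = 3*s^3 - 3*s^2 - 39*s + 75 is on top; that piece has area ∫[-4,2] (3*s^3 - 3*s^2 - 42*s + 72) ds = 432.
On [2, 3], y = 3*s + 3 is on top; that piece has area ∫[2,3] (-(3*s^3 - 3*s^2 - 42*s + 72)) ds = 13/4.
Total enclosed area = 432 + 13/4 = 1741/4.

1741/4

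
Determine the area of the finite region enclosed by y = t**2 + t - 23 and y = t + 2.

Set the curves equal: t**2 + t - 23 = t + 2, so t**2 - 25 = 0, which factors as (t - 5)*(t + 5) = 0. The curves meet at t = -5, 5.
On [-5, 5], y = t + 2 is on top; that piece has area ∫[-5,5] (-(t**2 - 25)) dt = 500/3.

500/3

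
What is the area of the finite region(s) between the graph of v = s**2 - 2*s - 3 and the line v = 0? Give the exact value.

The curve meets the s-axis where s**2 - 2*s - 3 = 0, i.e. (s - 3)*(s + 1) = 0, at s = -1, 3.
On [-1, 3] the curve lies below the axis; ∫[-1,3] (s**2 - 2*s - 3) ds = -32/3, giving area 32/3.

32/3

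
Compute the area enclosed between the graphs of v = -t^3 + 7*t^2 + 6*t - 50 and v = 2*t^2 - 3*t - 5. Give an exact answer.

Set the curves equal: -t^3 + 7*t^2 + 6*t - 50 = 2*t^2 - 3*t - 5, so -t^3 + 5*t^2 + 9*t - 45 = 0, which factors as -(t - 5)*(t - 3)*(t + 3) = 0. The curves meet at t = -3, 3, 5.
On [-3, 3], v = 2*t^2 - 3*t - 5 is on top; that piece has area ∫[-3,3] (-(-t^3 + 5*t^2 + 9*t - 45)) dt = 180.
On [3, 5], v = -t^3 + 7*t^2 + 6*t - 50 is on top; that piece has area ∫[3,5] (-t^3 + 5*t^2 + 9*t - 45) dt = 28/3.
Total enclosed area = 180 + 28/3 = 568/3.

568/3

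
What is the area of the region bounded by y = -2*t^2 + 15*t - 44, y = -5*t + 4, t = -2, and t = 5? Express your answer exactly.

652/3

The difference (-2*t^2 + 15*t - 44) - (-5*t + 4) = -2*t^2 + 20*t - 48 changes sign at t = 4 inside [-2, 5], so split the integral there.
∫[-2,4] (-2*t^2 + 20*t - 48) dt = -216; the area of that piece is 216.
∫[4,5] (-2*t^2 + 20*t - 48) dt = 4/3.
Total area = 216 + 4/3 = 652/3.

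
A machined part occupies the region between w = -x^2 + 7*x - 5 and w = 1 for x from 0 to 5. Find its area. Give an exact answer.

The difference (-x^2 + 7*x - 5) - (1) = -x^2 + 7*x - 6 changes sign at x = 1 inside [0, 5], so split the integral there.
∫[0,1] (-x^2 + 7*x - 6) dx = -17/6; the area of that piece is 17/6.
∫[1,5] (-x^2 + 7*x - 6) dx = 56/3.
Total area = 17/6 + 56/3 = 43/2.

43/2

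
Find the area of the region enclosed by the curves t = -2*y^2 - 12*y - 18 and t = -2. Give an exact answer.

Both boundary curves give t as a function of y, so integrate with respect to y. Setting them equal: -2*y^2 - 12*y - 16 = 0, i.e. -2*(y + 2)*(y + 4) = 0, so they meet at y = -4, -2.
For y in [-4, -2], t = -2*y^2 - 12*y - 18 is on the right; area = ∫[-4,-2] (-2*y^2 - 12*y - 16) dy = 8/3.

8/3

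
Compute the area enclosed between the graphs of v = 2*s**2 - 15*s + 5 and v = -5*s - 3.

Set the curves equal: 2*s**2 - 15*s + 5 = -5*s - 3, so 2*s**2 - 10*s + 8 = 0, which factors as 2*(s - 4)*(s - 1) = 0. The curves meet at s = 1, 4.
On [1, 4], v = -5*s - 3 is on top; that piece has area ∫[1,4] (-(2*s**2 - 10*s + 8)) ds = 9.

9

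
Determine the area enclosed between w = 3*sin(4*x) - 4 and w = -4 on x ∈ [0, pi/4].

3/2

On [0, pi/4], (3*sin(4*x) - 4) - (-4) = 3*sin(4*x) is ≥ 0 throughout, so the area is a single integral of |3*sin(4*x)|.
∫[0,pi/4] (3*sin(4*x)) dx = 3/2.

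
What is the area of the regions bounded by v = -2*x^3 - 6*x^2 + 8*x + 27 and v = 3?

Set the curves equal: -2*x^3 - 6*x^2 + 8*x + 27 = 3, so -2*x^3 - 6*x^2 + 8*x + 24 = 0, which factors as -2*(x - 2)*(x + 2)*(x + 3) = 0. The curves meet at x = -3, -2, 2.
On [-3, -2], v = 3 is on top; that piece has area ∫[-3,-2] (-(-2*x^3 - 6*x^2 + 8*x + 24)) dx = 3/2.
On [-2, 2], v = -2*x^3 - 6*x^2 + 8*x + 27 is on top; that piece has area ∫[-2,2] (-2*x^3 - 6*x^2 + 8*x + 24) dx = 64.
Total enclosed area = 3/2 + 64 = 131/2.

131/2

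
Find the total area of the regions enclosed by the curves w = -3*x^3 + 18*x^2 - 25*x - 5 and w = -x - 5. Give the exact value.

Set the curves equal: -3*x^3 + 18*x^2 - 25*x - 5 = -x - 5, so -3*x^3 + 18*x^2 - 24*x = 0, which factors as -3*x*(x - 4)*(x - 2) = 0. The curves meet at x = 0, 2, 4.
On [0, 2], w = -x - 5 is on top; that piece has area ∫[0,2] (-(-3*x^3 + 18*x^2 - 24*x)) dx = 12.
On [2, 4], w = -3*x^3 + 18*x^2 - 25*x - 5 is on top; that piece has area ∫[2,4] (-3*x^3 + 18*x^2 - 24*x) dx = 12.
Total enclosed area = 12 + 12 = 24.

24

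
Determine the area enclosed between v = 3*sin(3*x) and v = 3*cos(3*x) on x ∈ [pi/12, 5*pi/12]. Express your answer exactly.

2*sqrt(2)

On [pi/12, 5*pi/12], (3*sin(3*x)) - (3*cos(3*x)) = 3*sin(3*x) - 3*cos(3*x) is ≥ 0 throughout, so the area is a single integral of |3*sin(3*x) - 3*cos(3*x)|.
∫[pi/12,5*pi/12] (3*sin(3*x) - 3*cos(3*x)) dx = 2*sqrt(2).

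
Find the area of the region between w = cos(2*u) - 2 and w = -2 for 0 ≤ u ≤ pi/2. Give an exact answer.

1

The difference (cos(2*u) - 2) - (-2) = cos(2*u) changes sign at u = pi/4 inside [0, pi/2], so split the integral there.
∫[0,pi/4] (cos(2*u)) du = 1/2.
∫[pi/4,pi/2] (cos(2*u)) du = -1/2; the area of that piece is 1/2.
Total area = 1/2 + 1/2 = 1.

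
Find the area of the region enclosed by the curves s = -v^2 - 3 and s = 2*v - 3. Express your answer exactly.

4/3

Both boundary curves give s as a function of v, so integrate with respect to v. Setting them equal: -v^2 - 2*v = 0, i.e. -v*(v + 2) = 0, so they meet at v = -2, 0.
For v in [-2, 0], s = -v^2 - 3 is on the right; area = ∫[-2,0] (-v^2 - 2*v) dv = 4/3.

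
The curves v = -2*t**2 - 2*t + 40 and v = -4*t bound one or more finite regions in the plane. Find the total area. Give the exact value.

243

Set the curves equal: -2*t**2 - 2*t + 40 = -4*t, so -2*t**2 + 2*t + 40 = 0, which factors as -2*(t - 5)*(t + 4) = 0. The curves meet at t = -4, 5.
On [-4, 5], v = -2*t**2 - 2*t + 40 is on top; that piece has area ∫[-4,5] (-2*t**2 + 2*t + 40) dt = 243.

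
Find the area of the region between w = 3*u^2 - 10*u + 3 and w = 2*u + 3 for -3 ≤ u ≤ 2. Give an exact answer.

97

The difference (3*u^2 - 10*u + 3) - (2*u + 3) = 3*u^2 - 12*u changes sign at u = 0 inside [-3, 2], so split the integral there.
∫[-3,0] (3*u^2 - 12*u) du = 81.
∫[0,2] (3*u^2 - 12*u) du = -16; the area of that piece is 16.
Total area = 81 + 16 = 97.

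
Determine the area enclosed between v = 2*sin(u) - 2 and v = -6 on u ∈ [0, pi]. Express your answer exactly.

On [0, pi], (2*sin(u) - 2) - (-6) = 2*sin(u) + 4 is ≥ 0 throughout, so the area is a single integral of |2*sin(u) + 4|.
∫[0,pi] (2*sin(u) + 4) du = 4 + 4*pi.

4 + 4*pi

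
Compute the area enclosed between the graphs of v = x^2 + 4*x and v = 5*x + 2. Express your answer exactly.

Set the curves equal: x^2 + 4*x = 5*x + 2, so x^2 - x - 2 = 0, which factors as (x - 2)*(x + 1) = 0. The curves meet at x = -1, 2.
On [-1, 2], v = 5*x + 2 is on top; that piece has area ∫[-1,2] (-(x^2 - x - 2)) dx = 9/2.

9/2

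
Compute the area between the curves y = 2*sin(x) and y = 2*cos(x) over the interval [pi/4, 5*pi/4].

On [pi/4, 5*pi/4], (2*sin(x)) - (2*cos(x)) = 2*sin(x) - 2*cos(x) is ≥ 0 throughout, so the area is a single integral of |2*sin(x) - 2*cos(x)|.
∫[pi/4,5*pi/4] (2*sin(x) - 2*cos(x)) dx = 4*sqrt(2).

4*sqrt(2)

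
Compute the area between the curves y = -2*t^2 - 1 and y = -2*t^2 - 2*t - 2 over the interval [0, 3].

12

On [0, 3], (-2*t^2 - 1) - (-2*t^2 - 2*t - 2) = 2*t + 1 is ≥ 0 throughout, so the area is a single integral of |2*t + 1|.
∫[0,3] (2*t + 1) dt = 12.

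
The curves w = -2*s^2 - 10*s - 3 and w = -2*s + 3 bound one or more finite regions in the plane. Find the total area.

8/3

Set the curves equal: -2*s^2 - 10*s - 3 = -2*s + 3, so -2*s^2 - 8*s - 6 = 0, which factors as -2*(s + 1)*(s + 3) = 0. The curves meet at s = -3, -1.
On [-3, -1], w = -2*s^2 - 10*s - 3 is on top; that piece has area ∫[-3,-1] (-2*s^2 - 8*s - 6) ds = 8/3.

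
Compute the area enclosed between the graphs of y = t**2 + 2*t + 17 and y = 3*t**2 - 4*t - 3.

343/3

Set the curves equal: t**2 + 2*t + 17 = 3*t**2 - 4*t - 3, so -2*t**2 + 6*t + 20 = 0, which factors as -2*(t - 5)*(t + 2) = 0. The curves meet at t = -2, 5.
On [-2, 5], y = t**2 + 2*t + 17 is on top; that piece has area ∫[-2,5] (-2*t**2 + 6*t + 20) dt = 343/3.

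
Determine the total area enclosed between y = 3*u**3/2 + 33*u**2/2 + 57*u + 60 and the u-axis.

37/8

The curve meets the u-axis where 3*u**3/2 + 33*u**2/2 + 57*u + 60 = 0, i.e. 3*(u + 2)*(u + 4)*(u + 5)/2 = 0, at u = -5, -4, -2.
On [-5, -4] the curve lies above the axis; ∫[-5,-4] (3*u**3/2 + 33*u**2/2 + 57*u + 60) du = 5/8, giving area 5/8.
On [-4, -2] the curve lies below the axis; ∫[-4,-2] (3*u**3/2 + 33*u**2/2 + 57*u + 60) du = -4, giving area 4.
Total area = 5/8 + 4 = 37/8.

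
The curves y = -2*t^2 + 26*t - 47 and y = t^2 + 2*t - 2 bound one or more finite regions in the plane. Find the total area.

4

Set the curves equal: -2*t^2 + 26*t - 47 = t^2 + 2*t - 2, so -3*t^2 + 24*t - 45 = 0, which factors as -3*(t - 5)*(t - 3) = 0. The curves meet at t = 3, 5.
On [3, 5], y = -2*t^2 + 26*t - 47 is on top; that piece has area ∫[3,5] (-3*t^2 + 24*t - 45) dt = 4.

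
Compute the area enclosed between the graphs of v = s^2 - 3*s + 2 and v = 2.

9/2

Set the curves equal: s^2 - 3*s + 2 = 2, so s^2 - 3*s = 0, which factors as s*(s - 3) = 0. The curves meet at s = 0, 3.
On [0, 3], v = 2 is on top; that piece has area ∫[0,3] (-(s^2 - 3*s)) ds = 9/2.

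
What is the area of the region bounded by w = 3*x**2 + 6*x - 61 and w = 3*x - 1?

Set the curves equal: 3*x**2 + 6*x - 61 = 3*x - 1, so 3*x**2 + 3*x - 60 = 0, which factors as 3*(x - 4)*(x + 5) = 0. The curves meet at x = -5, 4.
On [-5, 4], w = 3*x - 1 is on top; that piece has area ∫[-5,4] (-(3*x**2 + 3*x - 60)) dx = 729/2.

729/2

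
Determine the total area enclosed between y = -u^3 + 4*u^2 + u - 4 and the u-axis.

253/12

The curve meets the u-axis where -u^3 + 4*u^2 + u - 4 = 0, i.e. -(u - 4)*(u - 1)*(u + 1) = 0, at u = -1, 1, 4.
On [-1, 1] the curve lies below the axis; ∫[-1,1] (-u^3 + 4*u^2 + u - 4) du = -16/3, giving area 16/3.
On [1, 4] the curve lies above the axis; ∫[1,4] (-u^3 + 4*u^2 + u - 4) du = 63/4, giving area 63/4.
Total area = 16/3 + 63/4 = 253/12.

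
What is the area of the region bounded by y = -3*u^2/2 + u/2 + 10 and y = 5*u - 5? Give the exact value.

Set the curves equal: -3*u^2/2 + u/2 + 10 = 5*u - 5, so -3*u^2/2 - 9*u/2 + 15 = 0, which factors as -3*(u - 2)*(u + 5)/2 = 0. The curves meet at u = -5, 2.
On [-5, 2], y = -3*u^2/2 + u/2 + 10 is on top; that piece has area ∫[-5,2] (-3*u^2/2 - 9*u/2 + 15) du = 343/4.

343/4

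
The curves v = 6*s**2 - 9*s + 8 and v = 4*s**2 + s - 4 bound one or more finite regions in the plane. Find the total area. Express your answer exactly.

Set the curves equal: 6*s**2 - 9*s + 8 = 4*s**2 + s - 4, so 2*s**2 - 10*s + 12 = 0, which factors as 2*(s - 3)*(s - 2) = 0. The curves meet at s = 2, 3.
On [2, 3], v = 4*s**2 + s - 4 is on top; that piece has area ∫[2,3] (-(2*s**2 - 10*s + 12)) ds = 1/3.

1/3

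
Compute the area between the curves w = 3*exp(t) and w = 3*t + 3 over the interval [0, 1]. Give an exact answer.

-15/2 + 3*exp(1)

On [0, 1], (3*exp(t)) - (3*t + 3) = -3*t + 3*exp(t) - 3 is ≥ 0 throughout, so the area is a single integral of |-3*t + 3*exp(t) - 3|.
∫[0,1] (-3*t + 3*exp(t) - 3) dt = -15/2 + 3*exp(1).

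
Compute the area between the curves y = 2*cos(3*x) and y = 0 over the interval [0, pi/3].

4/3

The difference (2*cos(3*x)) - (0) = 2*cos(3*x) changes sign at x = pi/6 inside [0, pi/3], so split the integral there.
∫[0,pi/6] (2*cos(3*x)) dx = 2/3.
∫[pi/6,pi/3] (2*cos(3*x)) dx = -2/3; the area of that piece is 2/3.
Total area = 2/3 + 2/3 = 4/3.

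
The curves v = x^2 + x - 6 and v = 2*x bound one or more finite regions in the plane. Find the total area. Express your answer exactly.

125/6

Set the curves equal: x^2 + x - 6 = 2*x, so x^2 - x - 6 = 0, which factors as (x - 3)*(x + 2) = 0. The curves meet at x = -2, 3.
On [-2, 3], v = 2*x is on top; that piece has area ∫[-2,3] (-(x^2 - x - 6)) dx = 125/6.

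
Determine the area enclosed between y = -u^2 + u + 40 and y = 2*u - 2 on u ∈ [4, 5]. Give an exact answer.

103/6

On [4, 5], (-u^2 + u + 40) - (2*u - 2) = -u^2 - u + 42 is ≥ 0 throughout, so the area is a single integral of |-u^2 - u + 42|.
∫[4,5] (-u^2 - u + 42) du = 103/6.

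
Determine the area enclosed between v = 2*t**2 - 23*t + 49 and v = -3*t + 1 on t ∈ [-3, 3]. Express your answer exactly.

On [-3, 3], (2*t**2 - 23*t + 49) - (-3*t + 1) = 2*t**2 - 20*t + 48 is ≥ 0 throughout, so the area is a single integral of |2*t**2 - 20*t + 48|.
∫[-3,3] (2*t**2 - 20*t + 48) dt = 324.

324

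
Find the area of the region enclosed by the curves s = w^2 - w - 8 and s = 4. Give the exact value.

Both boundary curves give s as a function of w, so integrate with respect to w. Setting them equal: w^2 - w - 12 = 0, i.e. (w - 4)*(w + 3) = 0, so they meet at w = -3, 4.
For w in [-3, 4], s = w^2 - w - 8 is on the left; area = ∫[-3,4] (-(w^2 - w - 12)) dw = 343/6.

343/6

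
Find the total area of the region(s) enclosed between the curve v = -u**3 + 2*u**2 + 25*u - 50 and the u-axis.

The curve meets the u-axis where -u**3 + 2*u**2 + 25*u - 50 = 0, i.e. -(u - 5)*(u - 2)*(u + 5) = 0, at u = -5, 2, 5.
On [-5, 2] the curve lies below the axis; ∫[-5,2] (-u**3 + 2*u**2 + 25*u - 50) du = -4459/12, giving area 4459/12.
On [2, 5] the curve lies above the axis; ∫[2,5] (-u**3 + 2*u**2 + 25*u - 50) du = 153/4, giving area 153/4.
Total area = 4459/12 + 153/4 = 2459/6.

2459/6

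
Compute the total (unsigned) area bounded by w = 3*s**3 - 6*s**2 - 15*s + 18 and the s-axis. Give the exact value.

The curve meets the s-axis where 3*s**3 - 6*s**2 - 15*s + 18 = 0, i.e. 3*(s - 3)*(s - 1)*(s + 2) = 0, at s = -2, 1, 3.
On [-2, 1] the curve lies above the axis; ∫[-2,1] (3*s**3 - 6*s**2 - 15*s + 18) ds = 189/4, giving area 189/4.
On [1, 3] the curve lies below the axis; ∫[1,3] (3*s**3 - 6*s**2 - 15*s + 18) ds = -16, giving area 16.
Total area = 189/4 + 16 = 253/4.

253/4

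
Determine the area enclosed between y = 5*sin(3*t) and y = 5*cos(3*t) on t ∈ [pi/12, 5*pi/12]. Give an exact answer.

On [pi/12, 5*pi/12], (5*sin(3*t)) - (5*cos(3*t)) = 5*sin(3*t) - 5*cos(3*t) is ≥ 0 throughout, so the area is a single integral of |5*sin(3*t) - 5*cos(3*t)|.
∫[pi/12,5*pi/12] (5*sin(3*t) - 5*cos(3*t)) dt = 10*sqrt(2)/3.

10*sqrt(2)/3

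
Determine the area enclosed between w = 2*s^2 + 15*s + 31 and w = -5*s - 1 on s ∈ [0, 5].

On [0, 5], (2*s^2 + 15*s + 31) - (-5*s - 1) = 2*s^2 + 20*s + 32 is ≥ 0 throughout, so the area is a single integral of |2*s^2 + 20*s + 32|.
∫[0,5] (2*s^2 + 20*s + 32) ds = 1480/3.

1480/3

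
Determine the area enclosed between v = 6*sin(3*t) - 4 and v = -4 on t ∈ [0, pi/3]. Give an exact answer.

On [0, pi/3], (6*sin(3*t) - 4) - (-4) = 6*sin(3*t) is ≥ 0 throughout, so the area is a single integral of |6*sin(3*t)|.
∫[0,pi/3] (6*sin(3*t)) dt = 4.

4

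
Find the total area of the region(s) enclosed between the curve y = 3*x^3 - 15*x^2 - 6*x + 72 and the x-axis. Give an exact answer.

The curve meets the x-axis where 3*x^3 - 15*x^2 - 6*x + 72 = 0, i.e. 3*(x - 4)*(x - 3)*(x + 2) = 0, at x = -2, 3, 4.
On [-2, 3] the curve lies above the axis; ∫[-2,3] (3*x^3 - 15*x^2 - 6*x + 72) dx = 875/4, giving area 875/4.
On [3, 4] the curve lies below the axis; ∫[3,4] (3*x^3 - 15*x^2 - 6*x + 72) dx = -11/4, giving area 11/4.
Total area = 875/4 + 11/4 = 443/2.

443/2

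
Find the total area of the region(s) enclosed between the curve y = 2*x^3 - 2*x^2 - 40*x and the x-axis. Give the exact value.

2521/6

The curve meets the x-axis where 2*x^3 - 2*x^2 - 40*x = 0, i.e. 2*x*(x - 5)*(x + 4) = 0, at x = -4, 0, 5.
On [-4, 0] the curve lies above the axis; ∫[-4,0] (2*x^3 - 2*x^2 - 40*x) dx = 448/3, giving area 448/3.
On [0, 5] the curve lies below the axis; ∫[0,5] (2*x^3 - 2*x^2 - 40*x) dx = -1625/6, giving area 1625/6.
Total area = 448/3 + 1625/6 = 2521/6.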